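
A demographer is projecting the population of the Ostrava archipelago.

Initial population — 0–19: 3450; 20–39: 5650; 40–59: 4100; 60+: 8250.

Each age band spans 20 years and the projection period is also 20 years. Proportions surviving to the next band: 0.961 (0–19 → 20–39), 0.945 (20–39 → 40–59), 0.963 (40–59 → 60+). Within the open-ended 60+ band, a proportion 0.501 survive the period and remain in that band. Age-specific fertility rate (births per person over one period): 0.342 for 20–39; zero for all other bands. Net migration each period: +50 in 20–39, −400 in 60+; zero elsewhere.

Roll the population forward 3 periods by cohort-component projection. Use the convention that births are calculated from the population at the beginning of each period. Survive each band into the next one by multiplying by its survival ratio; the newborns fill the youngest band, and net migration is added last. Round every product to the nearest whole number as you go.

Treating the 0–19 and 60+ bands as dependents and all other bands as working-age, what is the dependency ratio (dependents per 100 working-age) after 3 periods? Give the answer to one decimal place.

257.5

[period 1]
Births: 5650 * 0.342 = 1932
20–39: 3450 * 0.961 = 3315
40–59: 5650 * 0.945 = 5339
60+: 4100 * 0.963 + 8250 * 0.501 = 3948 + 4133 = 8081
Net migration: 20–39 + 50 → 3365; 60+ − 400 → 7681
→ [1932, 3365, 5339, 7681]
[period 2]
Births: 3365 * 0.342 = 1151
20–39: 1932 * 0.961 = 1857
40–59: 3365 * 0.945 = 3180
60+: 5339 * 0.963 + 7681 * 0.501 = 5141 + 3848 = 8989
Net migration: 20–39 + 50 → 1907; 60+ − 400 → 8589
→ [1151, 1907, 3180, 8589]
[period 3]
Births: 1907 * 0.342 = 652
20–39: 1151 * 0.961 = 1106
40–59: 1907 * 0.945 = 1802
60+: 3180 * 0.963 + 8589 * 0.501 = 3062 + 4303 = 7365
Net migration: 20–39 + 50 → 1156; 60+ − 400 → 6965
→ [652, 1156, 1802, 6965]
Dependents (band 0–19 + band 60+) = 652 + 6965 = 7617; working-age = 2958; ratio = 7617/2958 × 100 = 257.5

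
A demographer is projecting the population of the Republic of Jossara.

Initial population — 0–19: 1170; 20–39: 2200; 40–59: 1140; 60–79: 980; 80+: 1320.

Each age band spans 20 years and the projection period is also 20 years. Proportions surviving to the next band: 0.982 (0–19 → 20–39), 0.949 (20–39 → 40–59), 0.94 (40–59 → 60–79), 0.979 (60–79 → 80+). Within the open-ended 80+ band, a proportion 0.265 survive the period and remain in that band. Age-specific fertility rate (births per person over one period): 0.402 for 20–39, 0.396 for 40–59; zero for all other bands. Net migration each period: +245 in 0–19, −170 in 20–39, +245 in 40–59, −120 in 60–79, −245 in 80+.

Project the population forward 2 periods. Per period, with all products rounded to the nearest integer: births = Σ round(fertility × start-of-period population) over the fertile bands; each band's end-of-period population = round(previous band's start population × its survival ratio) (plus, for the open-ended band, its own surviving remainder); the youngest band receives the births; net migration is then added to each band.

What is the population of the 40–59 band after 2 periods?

1174

(Groups numbered youngest = 1 to oldest = 5.)
Period 1:
Births: 2200 × 0.402 = 884, 1140 × 0.396 = 451 ⇒ total 1335
Group 2: 1170 × 0.982 = 1149
Group 3: 2200 × 0.949 = 2088
Group 4: 1140 × 0.94 = 1072
Group 5: 980 × 0.979 + 1320 × 0.265 = 959 + 350 = 1309
Net migration: Group 1 + 245 → 1580; Group 2 − 170 → 979; Group 3 + 245 → 2333; Group 4 − 120 → 952; Group 5 − 245 → 1064
End of period: [1580, 979, 2333, 952, 1064]
Period 2:
Births: 979 × 0.402 = 394, 2333 × 0.396 = 924 ⇒ total 1318
Group 2: 1580 × 0.982 = 1552
Group 3: 979 × 0.949 = 929
Group 4: 2333 × 0.94 = 2193
Group 5: 952 × 0.979 + 1064 × 0.265 = 932 + 282 = 1214
Net migration: Group 1 + 245 → 1563; Group 2 − 170 → 1382; Group 3 + 245 → 1174; Group 4 − 120 → 2073; Group 5 − 245 → 969
End of period: [1563, 1382, 1174, 2073, 969]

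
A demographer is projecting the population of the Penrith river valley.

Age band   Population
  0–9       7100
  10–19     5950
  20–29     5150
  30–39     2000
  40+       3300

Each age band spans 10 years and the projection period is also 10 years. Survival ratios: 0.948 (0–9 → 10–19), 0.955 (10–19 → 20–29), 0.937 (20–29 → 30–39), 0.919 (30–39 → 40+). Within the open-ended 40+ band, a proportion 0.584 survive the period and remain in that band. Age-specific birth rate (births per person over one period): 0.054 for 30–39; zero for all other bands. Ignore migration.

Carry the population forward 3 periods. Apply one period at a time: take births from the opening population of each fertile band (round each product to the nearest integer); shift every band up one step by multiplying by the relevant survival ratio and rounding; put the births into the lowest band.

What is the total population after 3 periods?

(Groups numbered youngest = 1 to oldest = 5.)
After projecting period 1:
Births: 2000 × 0.054 = 108
Group 2: 7100 × 0.948 = 6731
Group 3: 5950 × 0.955 = 5682
Group 4: 5150 × 0.937 = 4826
Group 5: 2000 × 0.919 + 3300 × 0.584 = 1838 + 1927 = 3765
End of period: [108, 6731, 5682, 4826, 3765]
After projecting period 2:
Births: 4826 × 0.054 = 261
Group 2: 108 × 0.948 = 102
Group 3: 6731 × 0.955 = 6428
Group 4: 5682 × 0.937 = 5324
Group 5: 4826 × 0.919 + 3765 × 0.584 = 4435 + 2199 = 6634
End of period: [261, 102, 6428, 5324, 6634]
After projecting period 3:
Births: 5324 × 0.054 = 287
Group 2: 261 × 0.948 = 247
Group 3: 102 × 0.955 = 97
Group 4: 6428 × 0.937 = 6023
Group 5: 5324 × 0.919 + 6634 × 0.584 = 4893 + 3874 = 8767
End of period: [287, 247, 97, 6023, 8767]
Total after period 3: 287 + 247 + 97 + 6023 + 8767 = 15421

15421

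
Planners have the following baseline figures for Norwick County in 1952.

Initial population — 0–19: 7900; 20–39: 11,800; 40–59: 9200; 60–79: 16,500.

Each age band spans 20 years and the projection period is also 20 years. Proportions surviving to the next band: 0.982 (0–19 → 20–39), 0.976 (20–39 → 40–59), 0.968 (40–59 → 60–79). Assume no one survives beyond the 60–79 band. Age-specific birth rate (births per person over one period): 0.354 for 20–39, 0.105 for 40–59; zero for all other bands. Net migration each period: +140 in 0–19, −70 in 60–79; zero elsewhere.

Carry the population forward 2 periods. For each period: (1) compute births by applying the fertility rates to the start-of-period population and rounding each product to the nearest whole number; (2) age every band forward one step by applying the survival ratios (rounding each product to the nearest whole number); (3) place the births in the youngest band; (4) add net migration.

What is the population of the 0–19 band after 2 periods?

4095

Period 1.
Births: 11800 * 0.354 = 4177  |  9200 * 0.105 = 966 — total 5143
20–39: 7900 * 0.982 = 7758
40–59: 11800 * 0.976 = 11517
60–79: 9200 * 0.968 = 8906
Net migration: 0–19 + 140 → 5283; 60–79 − 70 → 8836
Giving 5283 / 7758 / 11517 / 8836.
Period 2.
Births: 7758 * 0.354 = 2746  |  11517 * 0.105 = 1209 — total 3955
20–39: 5283 * 0.982 = 5188
40–59: 7758 * 0.976 = 7572
60–79: 11517 * 0.968 = 11148
Net migration: 0–19 + 140 → 4095; 60–79 − 70 → 11078
Giving 4095 / 5188 / 7572 / 11078.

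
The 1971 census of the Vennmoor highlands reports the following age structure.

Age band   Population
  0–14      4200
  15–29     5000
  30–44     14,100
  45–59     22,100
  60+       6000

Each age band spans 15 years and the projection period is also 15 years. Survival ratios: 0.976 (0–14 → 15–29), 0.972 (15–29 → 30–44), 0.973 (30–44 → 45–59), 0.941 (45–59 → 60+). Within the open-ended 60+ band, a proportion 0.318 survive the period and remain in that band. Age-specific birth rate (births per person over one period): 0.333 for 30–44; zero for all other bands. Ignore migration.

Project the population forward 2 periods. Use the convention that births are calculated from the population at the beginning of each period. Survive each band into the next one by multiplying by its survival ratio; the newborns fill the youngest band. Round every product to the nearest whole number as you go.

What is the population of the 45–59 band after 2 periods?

After projecting period 1:
Births: 14100 × 0.333 = 4695
15–29: 4200 × 0.976 = 4099
30–44: 5000 × 0.972 = 4860
45–59: 14100 × 0.973 = 13719
60+: 22100 × 0.941 + 6000 × 0.318 = 20796 + 1908 = 22704
→ [4695, 4099, 4860, 13719, 22704]
After projecting period 2:
Births: 4860 × 0.333 = 1618
15–29: 4695 × 0.976 = 4582
30–44: 4099 × 0.972 = 3984
45–59: 4860 × 0.973 = 4729
60+: 13719 × 0.941 + 22704 × 0.318 = 12910 + 7220 = 20130
→ [1618, 4582, 3984, 4729, 20130]

4729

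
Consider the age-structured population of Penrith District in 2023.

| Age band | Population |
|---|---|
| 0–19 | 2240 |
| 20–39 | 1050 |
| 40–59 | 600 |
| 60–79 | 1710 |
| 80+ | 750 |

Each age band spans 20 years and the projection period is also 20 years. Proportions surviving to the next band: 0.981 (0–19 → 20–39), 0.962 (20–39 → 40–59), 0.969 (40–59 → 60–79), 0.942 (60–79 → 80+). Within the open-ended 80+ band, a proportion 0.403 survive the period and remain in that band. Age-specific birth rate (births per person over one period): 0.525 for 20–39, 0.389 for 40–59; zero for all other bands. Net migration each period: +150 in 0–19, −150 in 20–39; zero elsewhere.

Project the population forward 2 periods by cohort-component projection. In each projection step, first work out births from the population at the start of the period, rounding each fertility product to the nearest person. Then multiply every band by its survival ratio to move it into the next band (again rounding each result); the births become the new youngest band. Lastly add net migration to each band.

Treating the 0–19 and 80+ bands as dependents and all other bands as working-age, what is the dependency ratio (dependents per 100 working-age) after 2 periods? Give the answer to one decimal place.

79.1

Let band 1 be 0–19 through band 5 = 80+.
Period 1.
Births: 1050 * 0.525 = 551  |  600 * 0.389 = 233 ⇒ total 784
Band 2: 2240 * 0.981 = 2197
Band 3: 1050 * 0.962 = 1010
Band 4: 600 * 0.969 = 581
Band 5: 1710 * 0.942 + 750 * 0.403 = 1611 + 302 = 1913
Net migration: Band 1 + 150 → 934; Band 2 − 150 → 2047
→ [934, 2047, 1010, 581, 1913]
Period 2.
Births: 2047 * 0.525 = 1075  |  1010 * 0.389 = 393 ⇒ total 1468
Band 2: 934 * 0.981 = 916
Band 3: 2047 * 0.962 = 1969
Band 4: 1010 * 0.969 = 979
Band 5: 581 * 0.942 + 1913 * 0.403 = 547 + 771 = 1318
Net migration: Band 1 + 150 → 1618; Band 2 − 150 → 766
→ [1618, 766, 1969, 979, 1318]
Dependents (band 0–19 + band 80+) = 1618 + 1318 = 2936; working-age = 3714; ratio = 2936/3714 × 100 = 79.1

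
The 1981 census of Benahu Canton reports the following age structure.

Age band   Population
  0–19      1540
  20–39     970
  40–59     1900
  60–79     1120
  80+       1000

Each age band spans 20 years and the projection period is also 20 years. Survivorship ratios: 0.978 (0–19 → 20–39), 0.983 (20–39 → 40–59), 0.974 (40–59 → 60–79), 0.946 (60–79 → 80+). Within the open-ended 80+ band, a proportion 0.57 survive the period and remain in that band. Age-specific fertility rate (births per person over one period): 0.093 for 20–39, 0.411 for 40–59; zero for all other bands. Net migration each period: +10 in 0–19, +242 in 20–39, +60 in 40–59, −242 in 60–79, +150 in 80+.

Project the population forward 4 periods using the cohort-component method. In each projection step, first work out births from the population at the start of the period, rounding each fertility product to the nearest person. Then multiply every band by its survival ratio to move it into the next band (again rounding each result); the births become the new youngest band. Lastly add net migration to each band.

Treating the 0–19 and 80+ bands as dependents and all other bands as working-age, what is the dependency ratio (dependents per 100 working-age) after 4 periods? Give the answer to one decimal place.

[period 1]
Births: 970 × 0.093 = 90 ; 1900 × 0.411 = 781 → total 871
20–39: 1540 × 0.978 = 1506
40–59: 970 × 0.983 = 954
60–79: 1900 × 0.974 = 1851
80+: 1120 × 0.946 + 1000 × 0.57 = 1060 + 570 = 1630
Net migration: 0–19 + 10 → 881; 20–39 + 242 → 1748; 40–59 + 60 → 1014; 60–79 − 242 → 1609; 80+ + 150 → 1780
→ [881, 1748, 1014, 1609, 1780]
[period 2]
Births: 1748 × 0.093 = 163 ; 1014 × 0.411 = 417 → total 580
20–39: 881 × 0.978 = 862
40–59: 1748 × 0.983 = 1718
60–79: 1014 × 0.974 = 988
80+: 1609 × 0.946 + 1780 × 0.57 = 1522 + 1015 = 2537
Net migration: 0–19 + 10 → 590; 20–39 + 242 → 1104; 40–59 + 60 → 1778; 60–79 − 242 → 746; 80+ + 150 → 2687
→ [590, 1104, 1778, 746, 2687]
[period 3]
Births: 1104 × 0.093 = 103 ; 1778 × 0.411 = 731 → total 834
20–39: 590 × 0.978 = 577
40–59: 1104 × 0.983 = 1085
60–79: 1778 × 0.974 = 1732
80+: 746 × 0.946 + 2687 × 0.57 = 706 + 1532 = 2238
Net migration: 0–19 + 10 → 844; 20–39 + 242 → 819; 40–59 + 60 → 1145; 60–79 − 242 → 1490; 80+ + 150 → 2388
→ [844, 819, 1145, 1490, 2388]
[period 4]
Births: 819 × 0.093 = 76 ; 1145 × 0.411 = 471 → total 547
20–39: 844 × 0.978 = 825
40–59: 819 × 0.983 = 805
60–79: 1145 × 0.974 = 1115
80+: 1490 × 0.946 + 2388 × 0.57 = 1410 + 1361 = 2771
Net migration: 0–19 + 10 → 557; 20–39 + 242 → 1067; 40–59 + 60 → 865; 60–79 − 242 → 873; 80+ + 150 → 2921
→ [557, 1067, 865, 873, 2921]
Dependents (band 0–19 + band 80+) = 557 + 2921 = 3478; working-age = 2805; ratio = 3478/2805 × 100 = 124.0

124.0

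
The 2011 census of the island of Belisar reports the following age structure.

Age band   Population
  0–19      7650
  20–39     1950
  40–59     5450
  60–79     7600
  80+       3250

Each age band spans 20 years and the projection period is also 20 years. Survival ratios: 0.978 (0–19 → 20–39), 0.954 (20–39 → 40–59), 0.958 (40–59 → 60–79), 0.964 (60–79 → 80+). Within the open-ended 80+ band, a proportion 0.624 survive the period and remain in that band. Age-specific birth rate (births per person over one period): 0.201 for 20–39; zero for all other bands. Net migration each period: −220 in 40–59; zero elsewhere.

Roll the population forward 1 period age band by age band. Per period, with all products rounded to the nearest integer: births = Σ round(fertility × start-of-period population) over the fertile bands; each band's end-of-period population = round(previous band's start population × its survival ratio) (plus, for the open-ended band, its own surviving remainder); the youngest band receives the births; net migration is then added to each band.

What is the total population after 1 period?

24089

Let band 1 be 0–19 through band 5 = 80+.
[period 1]
Births: 1950 × 0.201 = 392
Band 2: 7650 × 0.978 = 7482
Band 3: 1950 × 0.954 = 1860
Band 4: 5450 × 0.958 = 5221
Band 5: 7600 × 0.964 + 3250 × 0.624 = 7326 + 2028 = 9354
Net migration: Band 3 − 220 → 1640
End of period: [392, 7482, 1640, 5221, 9354]
Total after period 1: 392 + 7482 + 1640 + 5221 + 9354 = 24089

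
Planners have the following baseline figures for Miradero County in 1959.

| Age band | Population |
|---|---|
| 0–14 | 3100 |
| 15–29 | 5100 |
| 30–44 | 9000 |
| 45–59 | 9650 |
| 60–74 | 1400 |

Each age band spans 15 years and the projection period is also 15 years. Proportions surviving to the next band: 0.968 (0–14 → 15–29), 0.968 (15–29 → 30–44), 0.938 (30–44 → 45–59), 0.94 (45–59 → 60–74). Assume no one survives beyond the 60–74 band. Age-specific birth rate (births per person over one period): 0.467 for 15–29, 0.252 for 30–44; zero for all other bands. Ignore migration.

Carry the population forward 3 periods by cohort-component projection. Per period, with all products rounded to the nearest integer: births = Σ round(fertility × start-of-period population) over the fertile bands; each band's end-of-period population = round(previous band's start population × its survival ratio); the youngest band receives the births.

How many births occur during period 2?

Numbering the groups 1..5 from youngest to oldest:
[period 1]
Births: 5100 × 0.467 = 2382, 9000 × 0.252 = 2268 → 4650
Group 2: 3100 × 0.968 = 3001
Group 3: 5100 × 0.968 = 4937
Group 4: 9000 × 0.938 = 8442
Group 5: 9650 × 0.94 = 9071
End of period: [4650, 3001, 4937, 8442, 9071]
[period 2]
Births: 3001 × 0.467 = 1401, 4937 × 0.252 = 1244 → 2645
Group 2: 4650 × 0.968 = 4501
Group 3: 3001 × 0.968 = 2905
Group 4: 4937 × 0.938 = 4631
Group 5: 8442 × 0.94 = 7935
End of period: [2645, 4501, 2905, 4631, 7935]

2645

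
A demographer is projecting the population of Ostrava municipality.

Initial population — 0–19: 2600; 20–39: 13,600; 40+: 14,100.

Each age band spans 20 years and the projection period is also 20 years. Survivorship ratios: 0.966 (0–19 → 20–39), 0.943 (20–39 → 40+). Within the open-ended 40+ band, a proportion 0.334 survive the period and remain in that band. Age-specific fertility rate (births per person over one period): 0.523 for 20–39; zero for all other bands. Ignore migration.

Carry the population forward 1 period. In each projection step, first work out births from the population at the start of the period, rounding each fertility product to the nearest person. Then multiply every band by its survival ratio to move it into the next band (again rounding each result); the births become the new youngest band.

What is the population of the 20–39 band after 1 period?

2512

Numbering the bands 1..3 from youngest to oldest:
Period 1.
Births: 13600 * 0.523 = 7113
Band 2: 2600 * 0.966 = 2512
Band 3: 13600 * 0.943 + 14100 * 0.334 = 12825 + 4709 = 17534
Population now: 0–19=7113, 20–39=2512, 40+=17534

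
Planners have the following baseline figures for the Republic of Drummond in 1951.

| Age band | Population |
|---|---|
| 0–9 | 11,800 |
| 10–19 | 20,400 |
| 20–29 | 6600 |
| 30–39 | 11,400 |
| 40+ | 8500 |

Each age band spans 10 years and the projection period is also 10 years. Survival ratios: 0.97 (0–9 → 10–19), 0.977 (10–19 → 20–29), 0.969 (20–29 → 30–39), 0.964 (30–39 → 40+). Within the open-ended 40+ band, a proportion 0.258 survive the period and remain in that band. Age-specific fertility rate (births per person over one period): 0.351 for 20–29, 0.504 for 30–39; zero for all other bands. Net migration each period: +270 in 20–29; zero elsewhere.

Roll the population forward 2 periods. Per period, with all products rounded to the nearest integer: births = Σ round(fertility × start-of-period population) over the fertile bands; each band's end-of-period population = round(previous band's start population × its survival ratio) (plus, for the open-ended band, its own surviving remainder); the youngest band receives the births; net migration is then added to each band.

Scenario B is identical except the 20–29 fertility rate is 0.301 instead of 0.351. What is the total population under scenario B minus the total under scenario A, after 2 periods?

[period 1]
Births: 6600 * 0.351 = 2317 ; 11400 * 0.504 = 5746 → total 8063
10–19: 11800 * 0.97 = 11446
20–29: 20400 * 0.977 = 19931
30–39: 6600 * 0.969 = 6395
40+: 11400 * 0.964 + 8500 * 0.258 = 10990 + 2193 = 13183
Net migration: 20–29 + 270 → 20201
End of period: [8063, 11446, 20201, 6395, 13183]
[period 2]
Births: 20201 * 0.351 = 7091 ; 6395 * 0.504 = 3223 → total 10314
10–19: 8063 * 0.97 = 7821
20–29: 11446 * 0.977 = 11183
30–39: 20201 * 0.969 = 19575
40+: 6395 * 0.964 + 13183 * 0.258 = 6165 + 3401 = 9566
Net migration: 20–29 + 270 → 11453
End of period: [10314, 7821, 11453, 19575, 9566]
Scenario A total after 2 periods: 58729
Scenario B projection —
[period 1]
Births: 6600 * 0.301 = 1987 ; 11400 * 0.504 = 5746 → total 7733
10–19: 11800 * 0.97 = 11446
20–29: 20400 * 0.977 = 19931
30–39: 6600 * 0.969 = 6395
40+: 11400 * 0.964 + 8500 * 0.258 = 10990 + 2193 = 13183
Net migration: 20–29 + 270 → 20201
End of period: [7733, 11446, 20201, 6395, 13183]
[period 2]
Births: 20201 * 0.301 = 6081 ; 6395 * 0.504 = 3223 → total 9304
10–19: 7733 * 0.97 = 7501
20–29: 11446 * 0.977 = 11183
30–39: 20201 * 0.969 = 19575
40+: 6395 * 0.964 + 13183 * 0.258 = 6165 + 3401 = 9566
Net migration: 20–29 + 270 → 11453
End of period: [9304, 7501, 11453, 19575, 9566]
Scenario B total after 2 periods: 57399
Difference B − A = 57399 − 58729 = -1330

-1330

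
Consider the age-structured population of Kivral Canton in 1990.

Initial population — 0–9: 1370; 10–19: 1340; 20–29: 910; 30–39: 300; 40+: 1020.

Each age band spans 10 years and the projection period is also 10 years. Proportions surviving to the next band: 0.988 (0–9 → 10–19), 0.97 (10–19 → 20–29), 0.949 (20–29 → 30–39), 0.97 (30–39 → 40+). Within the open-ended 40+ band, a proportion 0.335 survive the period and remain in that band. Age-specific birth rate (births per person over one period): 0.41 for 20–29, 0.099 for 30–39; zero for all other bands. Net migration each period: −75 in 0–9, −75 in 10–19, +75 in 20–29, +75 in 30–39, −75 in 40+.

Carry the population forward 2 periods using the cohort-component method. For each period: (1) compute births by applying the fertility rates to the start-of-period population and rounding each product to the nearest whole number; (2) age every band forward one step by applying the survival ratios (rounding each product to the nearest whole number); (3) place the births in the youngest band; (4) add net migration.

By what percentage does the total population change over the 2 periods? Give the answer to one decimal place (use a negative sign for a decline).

Numbering the groups 1..5 from youngest to oldest:
[period 1]
Births: 910 × 0.41 = 373  |  300 × 0.099 = 30 — total 403
Group 2: 1370 × 0.988 = 1354
Group 3: 1340 × 0.97 = 1300
Group 4: 910 × 0.949 = 864
Group 5: 300 × 0.97 + 1020 × 0.335 = 291 + 342 = 633
Net migration: Group 1 − 75 → 328; Group 2 − 75 → 1279; Group 3 + 75 → 1375; Group 4 + 75 → 939; Group 5 − 75 → 558
Giving 328 / 1279 / 1375 / 939 / 558.
[period 2]
Births: 1375 × 0.41 = 564  |  939 × 0.099 = 93 — total 657
Group 2: 328 × 0.988 = 324
Group 3: 1279 × 0.97 = 1241
Group 4: 1375 × 0.949 = 1305
Group 5: 939 × 0.97 + 558 × 0.335 = 911 + 187 = 1098
Net migration: Group 1 − 75 → 582; Group 2 − 75 → 249; Group 3 + 75 → 1316; Group 4 + 75 → 1380; Group 5 − 75 → 1023
Giving 582 / 249 / 1316 / 1380 / 1023.
Total: 4940 → 4550; change = -390; percentage change = -7.9%

-7.9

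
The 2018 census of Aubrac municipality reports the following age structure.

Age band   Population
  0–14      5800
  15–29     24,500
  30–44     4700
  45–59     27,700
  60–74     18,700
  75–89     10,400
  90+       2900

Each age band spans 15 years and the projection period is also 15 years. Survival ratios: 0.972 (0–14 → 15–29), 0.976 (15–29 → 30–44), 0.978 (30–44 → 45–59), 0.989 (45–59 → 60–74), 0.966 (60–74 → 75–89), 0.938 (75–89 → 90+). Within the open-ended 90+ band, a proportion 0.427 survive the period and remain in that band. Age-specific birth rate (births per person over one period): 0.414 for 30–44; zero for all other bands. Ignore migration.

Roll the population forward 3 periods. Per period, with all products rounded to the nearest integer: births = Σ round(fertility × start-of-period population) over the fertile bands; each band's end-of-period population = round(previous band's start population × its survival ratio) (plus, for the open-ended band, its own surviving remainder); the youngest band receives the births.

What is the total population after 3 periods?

Period 1:
Births: 4700 × 0.414 = 1946
15–29: 5800 × 0.972 = 5638
30–44: 24500 × 0.976 = 23912
45–59: 4700 × 0.978 = 4597
60–74: 27700 × 0.989 = 27395
75–89: 18700 × 0.966 = 18064
90+: 10400 × 0.938 + 2900 × 0.427 = 9755 + 1238 = 10993
Giving 1946 / 5638 / 23912 / 4597 / 27395 / 18064 / 10993.
Period 2:
Births: 23912 × 0.414 = 9900
15–29: 1946 × 0.972 = 1892
30–44: 5638 × 0.976 = 5503
45–59: 23912 × 0.978 = 23386
60–74: 4597 × 0.989 = 4546
75–89: 27395 × 0.966 = 26464
90+: 18064 × 0.938 + 10993 × 0.427 = 16944 + 4694 = 21638
Giving 9900 / 1892 / 5503 / 23386 / 4546 / 26464 / 21638.
Period 3:
Births: 5503 × 0.414 = 2278
15–29: 9900 × 0.972 = 9623
30–44: 1892 × 0.976 = 1847
45–59: 5503 × 0.978 = 5382
60–74: 23386 × 0.989 = 23129
75–89: 4546 × 0.966 = 4391
90+: 26464 × 0.938 + 21638 × 0.427 = 24823 + 9239 = 34062
Giving 2278 / 9623 / 1847 / 5382 / 23129 / 4391 / 34062.
Total after period 3: 2278 + 9623 + 1847 + 5382 + 23129 + 4391 + 34062 = 80712

80712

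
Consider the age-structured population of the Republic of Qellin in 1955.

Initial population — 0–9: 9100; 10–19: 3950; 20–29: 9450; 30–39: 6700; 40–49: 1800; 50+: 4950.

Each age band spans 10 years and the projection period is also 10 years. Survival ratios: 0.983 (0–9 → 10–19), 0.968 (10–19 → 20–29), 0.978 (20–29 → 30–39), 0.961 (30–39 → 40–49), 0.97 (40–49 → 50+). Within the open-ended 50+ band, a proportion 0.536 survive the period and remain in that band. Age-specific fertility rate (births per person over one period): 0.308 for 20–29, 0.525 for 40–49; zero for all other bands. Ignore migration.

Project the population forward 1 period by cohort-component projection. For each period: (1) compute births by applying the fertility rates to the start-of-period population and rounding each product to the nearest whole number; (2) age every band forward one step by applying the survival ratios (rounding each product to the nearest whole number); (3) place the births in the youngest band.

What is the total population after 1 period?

36705

Let band 1 be 0–9 through band 6 = 50+.
[period 1]
Births: 9450 * 0.308 = 2911, 1800 * 0.525 = 945 → 3856
Band 2: 9100 * 0.983 = 8945
Band 3: 3950 * 0.968 = 3824
Band 4: 9450 * 0.978 = 9242
Band 5: 6700 * 0.961 = 6439
Band 6: 1800 * 0.97 + 4950 * 0.536 = 1746 + 2653 = 4399
Population now: 0–9=3856, 10–19=8945, 20–29=3824, 30–39=9242, 40–49=6439, 50+=4399
Total after period 1: 3856 + 8945 + 3824 + 9242 + 6439 + 4399 = 36705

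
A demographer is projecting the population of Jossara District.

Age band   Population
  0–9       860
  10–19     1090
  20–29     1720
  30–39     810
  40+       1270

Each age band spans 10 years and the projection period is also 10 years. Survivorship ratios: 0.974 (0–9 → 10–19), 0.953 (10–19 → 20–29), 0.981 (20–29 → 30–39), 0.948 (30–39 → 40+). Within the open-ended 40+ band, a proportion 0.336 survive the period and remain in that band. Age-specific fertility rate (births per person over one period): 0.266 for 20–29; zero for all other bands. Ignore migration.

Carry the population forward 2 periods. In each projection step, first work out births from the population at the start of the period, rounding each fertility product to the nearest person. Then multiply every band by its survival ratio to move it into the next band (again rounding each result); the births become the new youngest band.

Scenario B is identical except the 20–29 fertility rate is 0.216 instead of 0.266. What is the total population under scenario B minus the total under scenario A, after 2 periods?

-136

Call the groups 1 to 5, youngest first.
— Period 1 —
Births: 1720 × 0.266 = 458
Group 2: 860 × 0.974 = 838
Group 3: 1090 × 0.953 = 1039
Group 4: 1720 × 0.981 = 1687
Group 5: 810 × 0.948 + 1270 × 0.336 = 768 + 427 = 1195
Population now: 0–9=458, 10–19=838, 20–29=1039, 30–39=1687, 40+=1195
— Period 2 —
Births: 1039 × 0.266 = 276
Group 2: 458 × 0.974 = 446
Group 3: 838 × 0.953 = 799
Group 4: 1039 × 0.981 = 1019
Group 5: 1687 × 0.948 + 1195 × 0.336 = 1599 + 402 = 2001
Population now: 0–9=276, 10–19=446, 20–29=799, 30–39=1019, 40+=2001
Scenario A total after 2 periods: 4541
Scenario B projection —
— Period 1 —
Births: 1720 × 0.216 = 372
Group 2: 860 × 0.974 = 838
Group 3: 1090 × 0.953 = 1039
Group 4: 1720 × 0.981 = 1687
Group 5: 810 × 0.948 + 1270 × 0.336 = 768 + 427 = 1195
Population now: 0–9=372, 10–19=838, 20–29=1039, 30–39=1687, 40+=1195
— Period 2 —
Births: 1039 × 0.216 = 224
Group 2: 372 × 0.974 = 362
Group 3: 838 × 0.953 = 799
Group 4: 1039 × 0.981 = 1019
Group 5: 1687 × 0.948 + 1195 × 0.336 = 1599 + 402 = 2001
Population now: 0–9=224, 10–19=362, 20–29=799, 30–39=1019, 40+=2001
Scenario B total after 2 periods: 4405
Difference B − A = 4405 − 4541 = -136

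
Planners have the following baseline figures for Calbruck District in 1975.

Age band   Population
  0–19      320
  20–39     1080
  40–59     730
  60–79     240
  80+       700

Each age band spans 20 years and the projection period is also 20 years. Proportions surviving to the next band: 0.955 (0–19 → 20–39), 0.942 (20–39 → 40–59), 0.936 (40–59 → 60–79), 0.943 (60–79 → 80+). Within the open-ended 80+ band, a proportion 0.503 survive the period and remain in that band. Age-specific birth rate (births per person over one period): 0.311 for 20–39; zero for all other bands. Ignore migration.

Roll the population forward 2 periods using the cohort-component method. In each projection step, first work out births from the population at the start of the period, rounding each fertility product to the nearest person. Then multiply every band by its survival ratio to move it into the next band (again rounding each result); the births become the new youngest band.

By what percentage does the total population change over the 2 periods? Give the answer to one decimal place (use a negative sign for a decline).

Period 1:
Births: 1080 × 0.311 = 336
20–39: 320 × 0.955 = 306
40–59: 1080 × 0.942 = 1017
60–79: 730 × 0.936 = 683
80+: 240 × 0.943 + 700 × 0.503 = 226 + 352 = 578
Population now: 0–19=336, 20–39=306, 40–59=1017, 60–79=683, 80+=578
Period 2:
Births: 306 × 0.311 = 95
20–39: 336 × 0.955 = 321
40–59: 306 × 0.942 = 288
60–79: 1017 × 0.936 = 952
80+: 683 × 0.943 + 578 × 0.503 = 644 + 291 = 935
Population now: 0–19=95, 20–39=321, 40–59=288, 60–79=952, 80+=935
Total: 3070 → 2591; change = -479; percentage change = -15.6%

-15.6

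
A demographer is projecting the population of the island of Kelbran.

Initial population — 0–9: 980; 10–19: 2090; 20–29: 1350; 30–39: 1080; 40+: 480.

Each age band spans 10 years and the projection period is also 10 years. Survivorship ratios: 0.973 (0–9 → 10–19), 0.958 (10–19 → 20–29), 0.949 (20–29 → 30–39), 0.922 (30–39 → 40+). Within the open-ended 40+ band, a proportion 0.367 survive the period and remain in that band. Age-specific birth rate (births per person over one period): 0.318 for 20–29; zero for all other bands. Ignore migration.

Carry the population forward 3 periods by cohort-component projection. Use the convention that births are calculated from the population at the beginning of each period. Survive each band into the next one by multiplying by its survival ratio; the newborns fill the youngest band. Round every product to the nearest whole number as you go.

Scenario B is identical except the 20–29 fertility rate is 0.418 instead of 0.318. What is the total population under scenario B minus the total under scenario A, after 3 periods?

(Bands numbered youngest = 1 to oldest = 5.)
— Period 1 —
Births: 1350 × 0.318 = 429
Band 2: 980 × 0.973 = 954
Band 3: 2090 × 0.958 = 2002
Band 4: 1350 × 0.949 = 1281
Band 5: 1080 × 0.922 + 480 × 0.367 = 996 + 176 = 1172
→ [429, 954, 2002, 1281, 1172]
— Period 2 —
Births: 2002 × 0.318 = 637
Band 2: 429 × 0.973 = 417
Band 3: 954 × 0.958 = 914
Band 4: 2002 × 0.949 = 1900
Band 5: 1281 × 0.922 + 1172 × 0.367 = 1181 + 430 = 1611
→ [637, 417, 914, 1900, 1611]
— Period 3 —
Births: 914 × 0.318 = 291
Band 2: 637 × 0.973 = 620
Band 3: 417 × 0.958 = 399
Band 4: 914 × 0.949 = 867
Band 5: 1900 × 0.922 + 1611 × 0.367 = 1752 + 591 = 2343
→ [291, 620, 399, 867, 2343]
Scenario A total after 3 periods: 4520
Scenario B projection —
— Period 1 —
Births: 1350 × 0.418 = 564
Band 2: 980 × 0.973 = 954
Band 3: 2090 × 0.958 = 2002
Band 4: 1350 × 0.949 = 1281
Band 5: 1080 × 0.922 + 480 × 0.367 = 996 + 176 = 1172
→ [564, 954, 2002, 1281, 1172]
— Period 2 —
Births: 2002 × 0.418 = 837
Band 2: 564 × 0.973 = 549
Band 3: 954 × 0.958 = 914
Band 4: 2002 × 0.949 = 1900
Band 5: 1281 × 0.922 + 1172 × 0.367 = 1181 + 430 = 1611
→ [837, 549, 914, 1900, 1611]
— Period 3 —
Births: 914 × 0.418 = 382
Band 2: 837 × 0.973 = 814
Band 3: 549 × 0.958 = 526
Band 4: 914 × 0.949 = 867
Band 5: 1900 × 0.922 + 1611 × 0.367 = 1752 + 591 = 2343
→ [382, 814, 526, 867, 2343]
Scenario B total after 3 periods: 4932
Difference B − A = 4932 − 4520 = 412

412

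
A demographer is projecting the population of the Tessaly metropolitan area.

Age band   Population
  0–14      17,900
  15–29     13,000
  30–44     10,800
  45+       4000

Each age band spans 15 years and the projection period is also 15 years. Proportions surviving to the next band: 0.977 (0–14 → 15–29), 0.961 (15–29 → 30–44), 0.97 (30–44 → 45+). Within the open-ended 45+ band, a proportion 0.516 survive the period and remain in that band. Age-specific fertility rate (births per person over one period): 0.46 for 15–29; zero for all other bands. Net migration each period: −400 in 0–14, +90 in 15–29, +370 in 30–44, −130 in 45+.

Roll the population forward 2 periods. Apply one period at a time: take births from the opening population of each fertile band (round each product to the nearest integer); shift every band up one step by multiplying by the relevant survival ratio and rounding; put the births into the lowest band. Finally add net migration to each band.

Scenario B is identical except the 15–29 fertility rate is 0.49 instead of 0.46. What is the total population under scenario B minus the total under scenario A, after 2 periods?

908

Numbering the groups 1..4 from youngest to oldest:
Period 1:
Births: 13000 * 0.46 = 5980
Group 2: 17900 * 0.977 = 17488
Group 3: 13000 * 0.961 = 12493
Group 4: 10800 * 0.97 + 4000 * 0.516 = 10476 + 2064 = 12540
Net migration: Group 1 − 400 → 5580; Group 2 + 90 → 17578; Group 3 + 370 → 12863; Group 4 − 130 → 12410
Giving 5580 / 17578 / 12863 / 12410.
Period 2:
Births: 17578 * 0.46 = 8086
Group 2: 5580 * 0.977 = 5452
Group 3: 17578 * 0.961 = 16892
Group 4: 12863 * 0.97 + 12410 * 0.516 = 12477 + 6404 = 18881
Net migration: Group 1 − 400 → 7686; Group 2 + 90 → 5542; Group 3 + 370 → 17262; Group 4 − 130 → 18751
Giving 7686 / 5542 / 17262 / 18751.
Scenario A total after 2 periods: 49241
Scenario B projection —
Period 1:
Births: 13000 * 0.49 = 6370
Group 2: 17900 * 0.977 = 17488
Group 3: 13000 * 0.961 = 12493
Group 4: 10800 * 0.97 + 4000 * 0.516 = 10476 + 2064 = 12540
Net migration: Group 1 − 400 → 5970; Group 2 + 90 → 17578; Group 3 + 370 → 12863; Group 4 − 130 → 12410
Giving 5970 / 17578 / 12863 / 12410.
Period 2:
Births: 17578 * 0.49 = 8613
Group 2: 5970 * 0.977 = 5833
Group 3: 17578 * 0.961 = 16892
Group 4: 12863 * 0.97 + 12410 * 0.516 = 12477 + 6404 = 18881
Net migration: Group 1 − 400 → 8213; Group 2 + 90 → 5923; Group 3 + 370 → 17262; Group 4 − 130 → 18751
Giving 8213 / 5923 / 17262 / 18751.
Scenario B total after 2 periods: 50149
Difference B − A = 50149 − 49241 = 908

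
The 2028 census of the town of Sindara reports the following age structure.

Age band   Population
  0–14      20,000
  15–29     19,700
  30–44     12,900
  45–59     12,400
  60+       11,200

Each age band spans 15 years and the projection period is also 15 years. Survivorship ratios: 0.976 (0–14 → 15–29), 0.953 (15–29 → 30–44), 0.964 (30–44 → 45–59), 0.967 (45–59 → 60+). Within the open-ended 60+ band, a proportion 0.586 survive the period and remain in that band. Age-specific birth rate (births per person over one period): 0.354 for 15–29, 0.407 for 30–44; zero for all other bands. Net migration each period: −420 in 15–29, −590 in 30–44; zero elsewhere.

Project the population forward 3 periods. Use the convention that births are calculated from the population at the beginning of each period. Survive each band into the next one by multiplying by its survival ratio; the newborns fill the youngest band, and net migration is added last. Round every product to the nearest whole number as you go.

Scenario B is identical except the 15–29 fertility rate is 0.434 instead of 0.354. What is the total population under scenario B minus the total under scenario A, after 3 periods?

[period 1]
Births: 19700 * 0.354 = 6974 ; 12900 * 0.407 = 5250 → 12224
15–29: 20000 * 0.976 = 19520
30–44: 19700 * 0.953 = 18774
45–59: 12900 * 0.964 = 12436
60+: 12400 * 0.967 + 11200 * 0.586 = 11991 + 6563 = 18554
Net migration: 15–29 − 420 → 19100; 30–44 − 590 → 18184
Giving 12224 / 19100 / 18184 / 12436 / 18554.
[period 2]
Births: 19100 * 0.354 = 6761 ; 18184 * 0.407 = 7401 → 14162
15–29: 12224 * 0.976 = 11931
30–44: 19100 * 0.953 = 18202
45–59: 18184 * 0.964 = 17529
60+: 12436 * 0.967 + 18554 * 0.586 = 12026 + 10873 = 22899
Net migration: 15–29 − 420 → 11511; 30–44 − 590 → 17612
Giving 14162 / 11511 / 17612 / 17529 / 22899.
[period 3]
Births: 11511 * 0.354 = 4075 ; 17612 * 0.407 = 7168 → 11243
15–29: 14162 * 0.976 = 13822
30–44: 11511 * 0.953 = 10970
45–59: 17612 * 0.964 = 16978
60+: 17529 * 0.967 + 22899 * 0.586 = 16951 + 13419 = 30370
Net migration: 15–29 − 420 → 13402; 30–44 − 590 → 10380
Giving 11243 / 13402 / 10380 / 16978 / 30370.
Scenario A total after 3 periods: 82373
Scenario B projection —
[period 1]
Births: 19700 * 0.434 = 8550 ; 12900 * 0.407 = 5250 → 13800
15–29: 20000 * 0.976 = 19520
30–44: 19700 * 0.953 = 18774
45–59: 12900 * 0.964 = 12436
60+: 12400 * 0.967 + 11200 * 0.586 = 11991 + 6563 = 18554
Net migration: 15–29 − 420 → 19100; 30–44 − 590 → 18184
Giving 13800 / 19100 / 18184 / 12436 / 18554.
[period 2]
Births: 19100 * 0.434 = 8289 ; 18184 * 0.407 = 7401 → 15690
15–29: 13800 * 0.976 = 13469
30–44: 19100 * 0.953 = 18202
45–59: 18184 * 0.964 = 17529
60+: 12436 * 0.967 + 18554 * 0.586 = 12026 + 10873 = 22899
Net migration: 15–29 − 420 → 13049; 30–44 − 590 → 17612
Giving 15690 / 13049 / 17612 / 17529 / 22899.
[period 3]
Births: 13049 * 0.434 = 5663 ; 17612 * 0.407 = 7168 → 12831
15–29: 15690 * 0.976 = 15313
30–44: 13049 * 0.953 = 12436
45–59: 17612 * 0.964 = 16978
60+: 17529 * 0.967 + 22899 * 0.586 = 16951 + 13419 = 30370
Net migration: 15–29 − 420 → 14893; 30–44 − 590 → 11846
Giving 12831 / 14893 / 11846 / 16978 / 30370.
Scenario B total after 3 periods: 86918
Difference B − A = 86918 − 82373 = 4545

4545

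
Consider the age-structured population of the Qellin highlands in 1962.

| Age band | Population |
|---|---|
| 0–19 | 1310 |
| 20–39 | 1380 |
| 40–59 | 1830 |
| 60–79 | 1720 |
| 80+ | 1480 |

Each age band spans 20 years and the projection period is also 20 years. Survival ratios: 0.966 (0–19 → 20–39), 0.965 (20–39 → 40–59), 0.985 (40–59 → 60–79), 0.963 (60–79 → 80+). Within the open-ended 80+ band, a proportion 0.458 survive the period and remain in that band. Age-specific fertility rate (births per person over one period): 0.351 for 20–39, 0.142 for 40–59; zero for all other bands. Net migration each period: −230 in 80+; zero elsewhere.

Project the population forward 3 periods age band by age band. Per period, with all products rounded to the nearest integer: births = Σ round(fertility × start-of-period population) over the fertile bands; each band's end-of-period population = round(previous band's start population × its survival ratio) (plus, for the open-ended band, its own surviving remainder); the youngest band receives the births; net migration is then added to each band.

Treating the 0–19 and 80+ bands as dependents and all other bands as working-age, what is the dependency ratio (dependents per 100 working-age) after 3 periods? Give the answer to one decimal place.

103.2

[period 1]
Births: 1380 * 0.351 = 484  |  1830 * 0.142 = 260 — total 744
20–39: 1310 * 0.966 = 1265
40–59: 1380 * 0.965 = 1332
60–79: 1830 * 0.985 = 1803
80+: 1720 * 0.963 + 1480 * 0.458 = 1656 + 678 = 2334
Net migration: 80+ − 230 → 2104
End of period: [744, 1265, 1332, 1803, 2104]
[period 2]
Births: 1265 * 0.351 = 444  |  1332 * 0.142 = 189 — total 633
20–39: 744 * 0.966 = 719
40–59: 1265 * 0.965 = 1221
60–79: 1332 * 0.985 = 1312
80+: 1803 * 0.963 + 2104 * 0.458 = 1736 + 964 = 2700
Net migration: 80+ − 230 → 2470
End of period: [633, 719, 1221, 1312, 2470]
[period 3]
Births: 719 * 0.351 = 252  |  1221 * 0.142 = 173 — total 425
20–39: 633 * 0.966 = 611
40–59: 719 * 0.965 = 694
60–79: 1221 * 0.985 = 1203
80+: 1312 * 0.963 + 2470 * 0.458 = 1263 + 1131 = 2394
Net migration: 80+ − 230 → 2164
End of period: [425, 611, 694, 1203, 2164]
Dependents (band 0–19 + band 80+) = 425 + 2164 = 2589; working-age = 2508; ratio = 2589/2508 × 100 = 103.2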